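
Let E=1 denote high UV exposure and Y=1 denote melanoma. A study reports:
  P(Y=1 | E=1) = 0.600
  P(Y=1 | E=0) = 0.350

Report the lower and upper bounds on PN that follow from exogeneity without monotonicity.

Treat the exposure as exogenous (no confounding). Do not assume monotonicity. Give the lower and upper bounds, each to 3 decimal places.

0.417 ≤ PN ≤ 1.000

Let p₁ = 0.6, p₀ = 0.35.
Under exogeneity alone the bounds on PN are max{0,(p₁−p₀)/p₁} ≤ PN ≤ min{1,(1−p₀)/p₁}.
  lower = (p₁ − p₀)/p₁ = 0.25 / 0.6 ≈ 0.4167
  upper = min{1, (1 − p₀)/p₁} = 0.65 / 0.6 ≈ 1.0833 → capped at 1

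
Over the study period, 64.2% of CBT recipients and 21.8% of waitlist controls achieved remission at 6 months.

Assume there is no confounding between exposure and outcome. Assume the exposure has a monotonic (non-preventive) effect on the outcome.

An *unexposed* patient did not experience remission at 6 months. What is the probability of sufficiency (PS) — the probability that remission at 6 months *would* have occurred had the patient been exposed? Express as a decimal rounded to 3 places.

PS ≈ 0.542

p₁ = 0.642, p₀ = 0.218.
Under exogeneity and monotonicity, PS = (p₁ − p₀) / (1 − p₀).
PS = (0.642 − 0.218) / (1 − 0.218) = 0.424 / 0.782 ≈ 0.5422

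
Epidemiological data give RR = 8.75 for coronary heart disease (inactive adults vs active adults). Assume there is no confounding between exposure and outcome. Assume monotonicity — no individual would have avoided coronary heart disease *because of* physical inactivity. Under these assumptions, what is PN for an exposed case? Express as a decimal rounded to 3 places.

PN ≈ 0.886

Under exogeneity and monotonicity, PN = (RR − 1) / RR = 1 − 1/RR.
PN = (8.75 − 1) / 8.75 = 7.75 / 8.75 ≈ 0.8857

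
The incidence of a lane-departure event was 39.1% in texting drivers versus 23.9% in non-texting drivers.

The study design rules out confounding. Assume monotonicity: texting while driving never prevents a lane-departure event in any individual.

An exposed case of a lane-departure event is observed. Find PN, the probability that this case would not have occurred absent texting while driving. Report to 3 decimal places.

p₁ = 0.391, p₀ = 0.239.
Under exogeneity and monotonicity, PN = (p₁ − p₀) / p₁.
PN = (0.391 − 0.239) / 0.391 = 0.152 / 0.391 ≈ 0.3887

PN ≈ 0.389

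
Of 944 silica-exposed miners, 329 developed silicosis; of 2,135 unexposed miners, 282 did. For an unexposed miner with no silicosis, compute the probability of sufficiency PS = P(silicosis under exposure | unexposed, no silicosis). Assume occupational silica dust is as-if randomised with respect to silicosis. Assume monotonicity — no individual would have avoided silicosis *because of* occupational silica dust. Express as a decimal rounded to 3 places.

PS ≈ 0.249

p₁ = P(outcome | exposed) = 329/944 = 0.34852
p₀ = P(outcome | unexposed) = 282/2135 = 0.13208
Under exogeneity and monotonicity, PS = (p₁ − p₀) / (1 − p₀).
PS = (0.34852 − 0.13208) / (1 − 0.13208) = 0.21643 / 0.86792 ≈ 0.2494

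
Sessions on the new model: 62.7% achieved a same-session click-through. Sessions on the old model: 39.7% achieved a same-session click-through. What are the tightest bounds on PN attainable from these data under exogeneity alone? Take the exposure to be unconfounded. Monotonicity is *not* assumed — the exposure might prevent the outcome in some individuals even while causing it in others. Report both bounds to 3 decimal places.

0.367 ≤ PN ≤ 0.962

p₁ = 0.627, p₀ = 0.397.
Under exogeneity alone the bounds on PN are max{0,(p₁−p₀)/p₁} ≤ PN ≤ min{1,(1−p₀)/p₁}.
  lower = (p₁ − p₀)/p₁ = 0.23 / 0.627 ≈ 0.3668
  upper = min{1, (1 − p₀)/p₁} = 0.603 / 0.627 ≈ 0.9617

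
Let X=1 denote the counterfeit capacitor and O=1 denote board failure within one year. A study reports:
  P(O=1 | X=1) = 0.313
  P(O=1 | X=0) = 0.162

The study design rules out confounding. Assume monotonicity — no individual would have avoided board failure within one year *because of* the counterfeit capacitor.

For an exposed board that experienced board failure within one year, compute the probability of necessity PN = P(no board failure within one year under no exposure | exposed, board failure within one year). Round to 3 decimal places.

PN ≈ 0.482

Let p₁ = 0.313, p₀ = 0.162.
Under exogeneity and monotonicity, PN = (p₁ − p₀) / p₁.
PN = (0.313 − 0.162) / 0.313 = 0.151 / 0.313 ≈ 0.4824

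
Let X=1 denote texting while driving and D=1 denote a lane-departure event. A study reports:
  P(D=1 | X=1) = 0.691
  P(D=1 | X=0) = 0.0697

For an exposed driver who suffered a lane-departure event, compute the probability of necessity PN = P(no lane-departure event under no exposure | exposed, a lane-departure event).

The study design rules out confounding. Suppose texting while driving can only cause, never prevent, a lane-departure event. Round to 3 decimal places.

PN ≈ 0.899

Let p₁ = 0.691, p₀ = 0.0697.
Under exogeneity and monotonicity, PN = (p₁ − p₀) / p₁.
PN = (0.691 − 0.0697) / 0.691 = 0.6213 / 0.691 ≈ 0.8991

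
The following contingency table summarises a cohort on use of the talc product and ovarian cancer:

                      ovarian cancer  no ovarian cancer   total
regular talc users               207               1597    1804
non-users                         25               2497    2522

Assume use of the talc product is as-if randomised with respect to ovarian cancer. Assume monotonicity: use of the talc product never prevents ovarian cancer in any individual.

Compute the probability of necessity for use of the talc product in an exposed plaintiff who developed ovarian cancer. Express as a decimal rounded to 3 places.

p₁ = P(outcome | exposed) = 207/1804 = 0.11475
p₀ = P(outcome | unexposed) = 25/2522 = 0.0099128
Under exogeneity and monotonicity, PN = (p₁ − p₀)/p₁.
PN = (0.11475 − 0.0099128) / 0.11475 ≈ 0.9136

PN ≈ 0.914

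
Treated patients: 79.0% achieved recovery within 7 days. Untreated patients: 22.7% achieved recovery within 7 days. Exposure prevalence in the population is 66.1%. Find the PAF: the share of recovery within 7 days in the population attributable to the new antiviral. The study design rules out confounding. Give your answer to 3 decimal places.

p₁ = 0.79, p₀ = 0.227.
Overall risk P(Y=1) = π·p₁ + (1−π)·p₀ = 0.661×0.79 + 0.339×0.227 = 0.59914.
Under exogeneity, PAF = [P(Y=1) − p₀] / P(Y=1).
PAF = (0.59914 − 0.227) / 0.59914 ≈ 0.6211

PAF ≈ 0.621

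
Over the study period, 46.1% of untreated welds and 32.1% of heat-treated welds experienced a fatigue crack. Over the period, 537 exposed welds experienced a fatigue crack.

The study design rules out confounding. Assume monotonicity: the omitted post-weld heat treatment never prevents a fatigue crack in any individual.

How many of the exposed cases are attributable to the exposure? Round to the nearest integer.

p₁ = 0.461, p₀ = 0.321.
PN = (p₁ − p₀)/p₁ = (0.461 − 0.321) / 0.461 ≈ 0.30369.
Attributable cases ≈ PN × (exposed cases) = 0.30369 × 537 ≈ 163.08.

about 163 cases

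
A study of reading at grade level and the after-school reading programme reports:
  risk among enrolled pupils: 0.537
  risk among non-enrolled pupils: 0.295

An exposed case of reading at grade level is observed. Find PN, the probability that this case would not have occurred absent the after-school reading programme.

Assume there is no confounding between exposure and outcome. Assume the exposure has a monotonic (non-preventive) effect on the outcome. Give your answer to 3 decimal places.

Let p₁ = 0.537, p₀ = 0.295.
Under exogeneity and monotonicity, PN = (p₁ − p₀) / p₁.
PN = (0.537 − 0.295) / 0.537 = 0.242 / 0.537 ≈ 0.4507

PN ≈ 0.451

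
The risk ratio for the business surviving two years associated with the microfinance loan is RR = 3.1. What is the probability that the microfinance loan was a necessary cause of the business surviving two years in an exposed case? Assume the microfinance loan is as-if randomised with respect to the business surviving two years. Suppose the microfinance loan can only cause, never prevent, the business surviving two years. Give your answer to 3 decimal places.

PN ≈ 0.677

Under exogeneity and monotonicity, PN = (RR − 1) / RR = 1 − 1/RR.
PN = (3.1 − 1) / 3.1 = 2.1 / 3.1 ≈ 0.6774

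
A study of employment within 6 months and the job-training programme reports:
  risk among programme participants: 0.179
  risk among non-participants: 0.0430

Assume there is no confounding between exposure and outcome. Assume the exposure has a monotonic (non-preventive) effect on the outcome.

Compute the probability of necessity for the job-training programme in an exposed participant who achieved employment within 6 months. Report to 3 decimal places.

Let p₁ = 0.179, p₀ = 0.043.
Under exogeneity and monotonicity, PN = (p₁ − p₀) / p₁.
PN = (0.179 − 0.043) / 0.179 = 0.136 / 0.179 ≈ 0.7598

PN ≈ 0.760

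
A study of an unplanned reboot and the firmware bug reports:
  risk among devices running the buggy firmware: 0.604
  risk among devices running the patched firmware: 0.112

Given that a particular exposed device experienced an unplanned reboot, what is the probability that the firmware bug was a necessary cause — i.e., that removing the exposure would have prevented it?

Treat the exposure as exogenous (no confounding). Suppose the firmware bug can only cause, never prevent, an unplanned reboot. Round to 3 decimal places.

PN ≈ 0.815

Let p₁ = 0.604, p₀ = 0.112.
Under exogeneity and monotonicity, PN = (p₁ − p₀) / p₁.
PN = (0.604 − 0.112) / 0.604 = 0.492 / 0.604 ≈ 0.8146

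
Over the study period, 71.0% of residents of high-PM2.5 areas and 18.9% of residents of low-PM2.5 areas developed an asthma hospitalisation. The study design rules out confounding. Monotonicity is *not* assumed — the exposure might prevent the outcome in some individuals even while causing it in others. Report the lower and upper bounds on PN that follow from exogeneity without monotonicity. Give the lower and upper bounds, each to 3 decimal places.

p₁ = 0.71, p₀ = 0.189.
Under exogeneity alone the bounds on PN are max{0,(p₁−p₀)/p₁} ≤ PN ≤ min{1,(1−p₀)/p₁}.
  lower = (p₁ − p₀)/p₁ = 0.521 / 0.71 ≈ 0.7338
  upper = min{1, (1 − p₀)/p₁} = 0.811 / 0.71 ≈ 1.1423 → capped at 1

0.734 ≤ PN ≤ 1.000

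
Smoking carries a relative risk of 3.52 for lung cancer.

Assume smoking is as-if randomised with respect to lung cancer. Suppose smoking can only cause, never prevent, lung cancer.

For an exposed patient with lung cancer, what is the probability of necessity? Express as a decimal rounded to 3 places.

Under exogeneity and monotonicity, PN = (RR − 1) / RR = 1 − 1/RR.
PN = (3.52 − 1) / 3.52 = 2.52 / 3.52 ≈ 0.7159

PN ≈ 0.716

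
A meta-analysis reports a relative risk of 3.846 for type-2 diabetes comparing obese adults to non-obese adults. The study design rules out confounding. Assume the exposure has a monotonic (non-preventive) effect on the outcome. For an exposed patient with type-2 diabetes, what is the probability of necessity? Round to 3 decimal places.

Under exogeneity and monotonicity, PN = (RR − 1) / RR = 1 − 1/RR.
PN = (3.846 − 1) / 3.846 = 2.846 / 3.846 ≈ 0.7400

PN ≈ 0.740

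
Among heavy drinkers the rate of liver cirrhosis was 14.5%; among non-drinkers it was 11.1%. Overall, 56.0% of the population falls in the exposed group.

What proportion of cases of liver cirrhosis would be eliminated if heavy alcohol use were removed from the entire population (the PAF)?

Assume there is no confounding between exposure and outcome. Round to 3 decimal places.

p₁ = 0.145, p₀ = 0.111.
Overall risk P(Y=1) = π·p₁ + (1−π)·p₀ = 0.56×0.145 + 0.44×0.111 = 0.13004.
Under exogeneity, PAF = [P(Y=1) − p₀] / P(Y=1).
PAF = (0.13004 − 0.111) / 0.13004 ≈ 0.1464

PAF ≈ 0.146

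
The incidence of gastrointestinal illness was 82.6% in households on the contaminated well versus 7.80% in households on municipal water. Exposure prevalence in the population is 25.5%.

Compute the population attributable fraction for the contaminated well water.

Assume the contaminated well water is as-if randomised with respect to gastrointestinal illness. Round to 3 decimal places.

PAF ≈ 0.710

p₁ = 0.826, p₀ = 0.078.
Overall risk P(Y=1) = π·p₁ + (1−π)·p₀ = 0.255×0.826 + 0.745×0.078 = 0.26874.
Under exogeneity, PAF = [P(Y=1) − p₀] / P(Y=1).
PAF = (0.26874 − 0.078) / 0.26874 ≈ 0.7098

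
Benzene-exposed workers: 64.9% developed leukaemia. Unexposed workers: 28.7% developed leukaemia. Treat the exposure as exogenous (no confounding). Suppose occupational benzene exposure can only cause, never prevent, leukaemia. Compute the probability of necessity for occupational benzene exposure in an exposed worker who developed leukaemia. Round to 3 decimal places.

p₁ = 0.649, p₀ = 0.287.
Under exogeneity and monotonicity, PN = (p₁ − p₀) / p₁.
PN = (0.649 − 0.287) / 0.649 = 0.362 / 0.649 ≈ 0.5578

PN ≈ 0.558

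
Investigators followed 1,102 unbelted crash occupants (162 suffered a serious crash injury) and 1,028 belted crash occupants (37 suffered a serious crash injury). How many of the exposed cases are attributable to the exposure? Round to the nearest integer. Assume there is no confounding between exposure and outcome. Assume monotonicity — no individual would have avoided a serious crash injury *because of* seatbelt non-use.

p₁ = P(outcome | exposed) = 162/1102 = 0.14701
p₀ = P(outcome | unexposed) = 37/1028 = 0.035992
PN = (p₁ − p₀)/p₁ = (0.14701 − 0.035992) / 0.14701 ≈ 0.75516.
Attributable cases ≈ PN × (exposed cases) = 0.75516 × 162 ≈ 122.34.

about 122 cases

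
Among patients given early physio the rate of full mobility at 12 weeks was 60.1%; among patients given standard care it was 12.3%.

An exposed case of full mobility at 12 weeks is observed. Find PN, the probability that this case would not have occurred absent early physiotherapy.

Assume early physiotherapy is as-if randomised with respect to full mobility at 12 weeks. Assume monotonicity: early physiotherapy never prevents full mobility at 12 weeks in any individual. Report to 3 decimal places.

p₁ = 0.601, p₀ = 0.123.
Under exogeneity and monotonicity, PN = (p₁ − p₀) / p₁.
PN = (0.601 − 0.123) / 0.601 = 0.478 / 0.601 ≈ 0.7953

PN ≈ 0.795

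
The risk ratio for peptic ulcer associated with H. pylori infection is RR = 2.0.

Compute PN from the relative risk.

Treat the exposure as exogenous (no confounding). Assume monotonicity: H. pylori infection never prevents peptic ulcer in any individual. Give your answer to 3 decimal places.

PN ≈ 0.500

Under exogeneity and monotonicity, PN = (RR − 1) / RR = 1 − 1/RR.
PN = (2.0 − 1) / 2.0 = 1 / 2.0 ≈ 0.5000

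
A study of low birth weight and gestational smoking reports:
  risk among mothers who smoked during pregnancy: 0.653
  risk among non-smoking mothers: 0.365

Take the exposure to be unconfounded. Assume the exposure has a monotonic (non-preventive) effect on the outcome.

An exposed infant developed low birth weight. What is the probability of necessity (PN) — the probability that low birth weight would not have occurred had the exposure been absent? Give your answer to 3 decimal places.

PN ≈ 0.441

Let p₁ = 0.653, p₀ = 0.365.
Under exogeneity and monotonicity, PN = (p₁ − p₀) / p₁.
PN = (0.653 − 0.365) / 0.653 = 0.288 / 0.653 ≈ 0.4410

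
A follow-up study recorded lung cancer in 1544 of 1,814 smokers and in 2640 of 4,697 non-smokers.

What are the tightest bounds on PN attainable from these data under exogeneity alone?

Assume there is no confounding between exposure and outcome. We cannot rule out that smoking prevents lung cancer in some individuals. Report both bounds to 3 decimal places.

p₁ = P(outcome | exposed) = 1544/1814 = 0.85116
p₀ = P(outcome | unexposed) = 2640/4697 = 0.56206
Under exogeneity alone the bounds on PN are max{0,(p₁−p₀)/p₁} ≤ PN ≤ min{1,(1−p₀)/p₁}.
  lower = (p₁ − p₀)/p₁ = 0.2891 / 0.85116 ≈ 0.3397
  upper = min{1, (1 − p₀)/p₁} = 0.43794 / 0.85116 ≈ 0.5145

0.340 ≤ PN ≤ 0.515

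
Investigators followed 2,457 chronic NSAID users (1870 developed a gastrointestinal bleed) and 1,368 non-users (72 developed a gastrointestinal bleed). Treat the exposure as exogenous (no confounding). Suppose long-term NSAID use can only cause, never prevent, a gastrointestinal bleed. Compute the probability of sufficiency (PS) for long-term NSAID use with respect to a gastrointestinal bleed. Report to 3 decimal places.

PS ≈ 0.748

p₁ = P(outcome | exposed) = 1870/2457 = 0.76109
p₀ = P(outcome | unexposed) = 72/1368 = 0.052632
Under exogeneity and monotonicity, PS = (p₁ − p₀) / (1 − p₀).
PS = (0.76109 − 0.052632) / (1 − 0.052632) = 0.70846 / 0.94737 ≈ 0.7478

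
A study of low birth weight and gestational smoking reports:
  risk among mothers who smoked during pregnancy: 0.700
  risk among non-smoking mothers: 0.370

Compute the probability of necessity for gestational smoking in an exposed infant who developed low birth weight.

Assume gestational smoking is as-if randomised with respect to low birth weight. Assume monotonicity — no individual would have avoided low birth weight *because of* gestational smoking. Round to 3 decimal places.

Let p₁ = 0.7, p₀ = 0.37.
Under exogeneity and monotonicity, PN = (p₁ − p₀) / p₁.
PN = (0.7 − 0.37) / 0.7 = 0.33 / 0.7 ≈ 0.4714

PN ≈ 0.471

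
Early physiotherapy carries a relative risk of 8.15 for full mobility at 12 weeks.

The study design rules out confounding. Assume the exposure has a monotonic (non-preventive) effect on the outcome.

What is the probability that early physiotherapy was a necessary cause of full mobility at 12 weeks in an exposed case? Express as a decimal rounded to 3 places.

PN ≈ 0.877

Under exogeneity and monotonicity, PN = (RR − 1) / RR = 1 − 1/RR.
PN = (8.15 − 1) / 8.15 = 7.15 / 8.15 ≈ 0.8773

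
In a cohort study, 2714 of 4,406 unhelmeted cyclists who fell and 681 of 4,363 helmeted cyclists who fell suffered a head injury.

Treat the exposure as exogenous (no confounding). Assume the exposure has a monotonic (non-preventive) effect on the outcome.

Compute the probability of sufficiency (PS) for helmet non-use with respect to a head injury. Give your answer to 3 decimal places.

p₁ = P(outcome | exposed) = 2714/4406 = 0.61598
p₀ = P(outcome | unexposed) = 681/4363 = 0.15609
Under exogeneity and monotonicity, PS = (p₁ − p₀) / (1 − p₀).
PS = (0.61598 − 0.15609) / (1 − 0.15609) = 0.45989 / 0.84391 ≈ 0.5450

PS ≈ 0.545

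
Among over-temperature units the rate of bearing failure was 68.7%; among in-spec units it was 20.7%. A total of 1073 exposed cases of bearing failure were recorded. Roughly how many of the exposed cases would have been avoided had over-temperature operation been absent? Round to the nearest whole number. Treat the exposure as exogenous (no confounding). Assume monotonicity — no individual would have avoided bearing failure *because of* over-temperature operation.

about 750 cases

p₁ = 0.687, p₀ = 0.207.
PN = (p₁ − p₀)/p₁ = (0.687 − 0.207) / 0.687 ≈ 0.69869.
Attributable cases ≈ PN × (exposed cases) = 0.69869 × 1073 ≈ 749.69.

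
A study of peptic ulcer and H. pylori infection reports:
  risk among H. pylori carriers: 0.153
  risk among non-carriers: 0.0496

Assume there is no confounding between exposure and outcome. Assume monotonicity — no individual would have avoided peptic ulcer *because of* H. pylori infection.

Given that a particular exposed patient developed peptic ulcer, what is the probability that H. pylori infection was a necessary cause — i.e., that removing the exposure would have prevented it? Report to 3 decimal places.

Let p₁ = 0.153, p₀ = 0.0496.
Under exogeneity and monotonicity, PN = (p₁ − p₀) / p₁.
PN = (0.153 − 0.0496) / 0.153 = 0.1034 / 0.153 ≈ 0.6758

PN ≈ 0.676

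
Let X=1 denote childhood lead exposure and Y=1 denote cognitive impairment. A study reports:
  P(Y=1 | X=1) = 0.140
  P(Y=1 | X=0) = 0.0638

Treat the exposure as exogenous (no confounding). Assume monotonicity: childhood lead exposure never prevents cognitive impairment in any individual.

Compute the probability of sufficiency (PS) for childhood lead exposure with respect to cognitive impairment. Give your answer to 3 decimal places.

PS ≈ 0.081

Let p₁ = 0.14, p₀ = 0.0638.
Under exogeneity and monotonicity, PS = (p₁ − p₀) / (1 − p₀).
PS = (0.14 − 0.0638) / (1 − 0.0638) = 0.0762 / 0.9362 ≈ 0.0814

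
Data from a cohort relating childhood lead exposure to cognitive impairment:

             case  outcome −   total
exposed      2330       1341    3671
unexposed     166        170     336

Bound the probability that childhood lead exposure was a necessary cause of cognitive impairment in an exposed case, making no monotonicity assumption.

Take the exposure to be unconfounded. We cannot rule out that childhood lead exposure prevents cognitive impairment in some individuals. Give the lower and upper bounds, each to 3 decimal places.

p₁ = P(outcome | exposed) = 2330/3671 = 0.6347
p₀ = P(outcome | unexposed) = 166/336 = 0.49405
Under exogeneity alone the bounds on PN are max{0,(p₁−p₀)/p₁} ≤ PN ≤ min{1,(1−p₀)/p₁}.
  lower = (p₁ − p₀)/p₁ = 0.14066 / 0.6347 ≈ 0.2216
  upper = min{1, (1 − p₀)/p₁} = 0.50595 / 0.6347 ≈ 0.7971

0.222 ≤ PN ≤ 0.797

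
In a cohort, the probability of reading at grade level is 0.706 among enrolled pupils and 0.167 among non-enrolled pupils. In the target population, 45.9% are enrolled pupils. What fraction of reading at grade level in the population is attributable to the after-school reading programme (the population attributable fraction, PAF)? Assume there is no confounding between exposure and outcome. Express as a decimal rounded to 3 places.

Let p₁ = 0.706, p₀ = 0.167.
Overall risk P(Y=1) = π·p₁ + (1−π)·p₀ = 0.459×0.706 + 0.541×0.167 = 0.4144.
Under exogeneity, PAF = [P(Y=1) − p₀] / P(Y=1).
PAF = (0.4144 − 0.167) / 0.4144 ≈ 0.5970

PAF ≈ 0.597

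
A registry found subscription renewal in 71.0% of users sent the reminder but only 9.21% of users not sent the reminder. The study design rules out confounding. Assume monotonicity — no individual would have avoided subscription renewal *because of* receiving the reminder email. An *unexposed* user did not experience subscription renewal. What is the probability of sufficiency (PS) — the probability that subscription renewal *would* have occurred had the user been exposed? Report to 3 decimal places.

p₁ = 0.71, p₀ = 0.0921.
Under exogeneity and monotonicity, PS = (p₁ − p₀) / (1 − p₀).
PS = (0.71 − 0.0921) / (1 − 0.0921) = 0.6179 / 0.9079 ≈ 0.6806

PS ≈ 0.681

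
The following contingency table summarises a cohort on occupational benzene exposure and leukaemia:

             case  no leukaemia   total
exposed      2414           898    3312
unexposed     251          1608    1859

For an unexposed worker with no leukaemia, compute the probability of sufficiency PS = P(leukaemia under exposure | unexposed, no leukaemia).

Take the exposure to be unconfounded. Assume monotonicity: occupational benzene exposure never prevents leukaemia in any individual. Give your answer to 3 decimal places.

PS ≈ 0.687

p₁ = P(outcome | exposed) = 2414/3312 = 0.72886
p₀ = P(outcome | unexposed) = 251/1859 = 0.13502
Under exogeneity and monotonicity, PS = (p₁ − p₀) / (1 − p₀).
PS = (0.72886 − 0.13502) / (1 − 0.13502) = 0.59385 / 0.86498 ≈ 0.6865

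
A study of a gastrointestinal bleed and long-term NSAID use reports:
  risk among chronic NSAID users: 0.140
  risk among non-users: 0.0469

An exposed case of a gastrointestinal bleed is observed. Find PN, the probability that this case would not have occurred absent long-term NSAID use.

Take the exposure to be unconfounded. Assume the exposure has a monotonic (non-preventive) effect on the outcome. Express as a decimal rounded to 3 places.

Let p₁ = 0.14, p₀ = 0.0469.
Under exogeneity and monotonicity, PN = (p₁ − p₀) / p₁.
PN = (0.14 − 0.0469) / 0.14 = 0.0931 / 0.14 ≈ 0.6650

PN ≈ 0.665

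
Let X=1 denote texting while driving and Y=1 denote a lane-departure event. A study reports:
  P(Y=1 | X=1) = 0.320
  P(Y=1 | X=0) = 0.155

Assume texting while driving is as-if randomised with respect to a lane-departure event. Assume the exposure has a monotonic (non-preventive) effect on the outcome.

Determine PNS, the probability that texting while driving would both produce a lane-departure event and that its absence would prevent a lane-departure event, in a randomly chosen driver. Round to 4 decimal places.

PNS ≈ 0.1650

Let p₁ = 0.32, p₀ = 0.155.
Under exogeneity and monotonicity, PNS = p₁ − p₀.
PNS = 0.32 − 0.155 = 0.165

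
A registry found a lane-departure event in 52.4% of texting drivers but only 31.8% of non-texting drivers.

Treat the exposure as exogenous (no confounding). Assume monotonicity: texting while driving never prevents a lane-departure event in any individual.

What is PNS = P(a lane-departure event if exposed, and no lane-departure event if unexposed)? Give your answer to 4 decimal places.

PNS ≈ 0.2060

p₁ = 0.524, p₀ = 0.318.
Under exogeneity and monotonicity, PNS = p₁ − p₀.
PNS = 0.524 − 0.318 = 0.206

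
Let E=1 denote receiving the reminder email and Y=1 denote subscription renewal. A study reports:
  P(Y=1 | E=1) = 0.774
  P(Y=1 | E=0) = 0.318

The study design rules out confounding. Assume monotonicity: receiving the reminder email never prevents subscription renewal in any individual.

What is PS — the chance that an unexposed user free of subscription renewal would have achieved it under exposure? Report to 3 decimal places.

PS ≈ 0.669

Let p₁ = 0.774, p₀ = 0.318.
Under exogeneity and monotonicity, PS = (p₁ − p₀) / (1 − p₀).
PS = (0.774 − 0.318) / (1 − 0.318) = 0.456 / 0.682 ≈ 0.6686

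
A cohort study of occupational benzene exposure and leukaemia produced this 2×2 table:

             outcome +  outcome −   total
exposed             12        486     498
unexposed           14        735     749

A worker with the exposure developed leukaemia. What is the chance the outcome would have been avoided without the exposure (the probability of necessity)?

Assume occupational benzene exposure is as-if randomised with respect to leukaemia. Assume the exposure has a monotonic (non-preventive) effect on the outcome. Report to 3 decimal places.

p₁ = P(outcome | exposed) = 12/498 = 0.024096
p₀ = P(outcome | unexposed) = 14/749 = 0.018692
Under exogeneity and monotonicity, PN = (p₁ − p₀) / p₁.
PN = (0.024096 − 0.018692) / 0.024096 = 0.0054048 / 0.024096 ≈ 0.2243

PN ≈ 0.224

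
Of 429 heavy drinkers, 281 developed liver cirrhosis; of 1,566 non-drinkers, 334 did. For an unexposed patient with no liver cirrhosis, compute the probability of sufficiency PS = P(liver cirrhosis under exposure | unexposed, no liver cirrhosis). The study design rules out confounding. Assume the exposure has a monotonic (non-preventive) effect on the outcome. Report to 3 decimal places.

PS ≈ 0.561

p₁ = P(outcome | exposed) = 281/429 = 0.65501
p₀ = P(outcome | unexposed) = 334/1566 = 0.21328
Under exogeneity and monotonicity, PS = (p₁ − p₀) / (1 − p₀).
PS = (0.65501 − 0.21328) / (1 − 0.21328) = 0.44173 / 0.78672 ≈ 0.5615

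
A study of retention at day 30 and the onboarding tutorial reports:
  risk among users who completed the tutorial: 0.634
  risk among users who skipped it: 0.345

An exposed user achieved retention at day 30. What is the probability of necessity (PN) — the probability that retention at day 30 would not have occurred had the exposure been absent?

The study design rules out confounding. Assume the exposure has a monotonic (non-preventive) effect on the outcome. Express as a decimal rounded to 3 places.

Let p₁ = 0.634, p₀ = 0.345.
Under exogeneity and monotonicity, PN = (p₁ − p₀) / p₁.
PN = (0.634 − 0.345) / 0.634 = 0.289 / 0.634 ≈ 0.4558

PN ≈ 0.456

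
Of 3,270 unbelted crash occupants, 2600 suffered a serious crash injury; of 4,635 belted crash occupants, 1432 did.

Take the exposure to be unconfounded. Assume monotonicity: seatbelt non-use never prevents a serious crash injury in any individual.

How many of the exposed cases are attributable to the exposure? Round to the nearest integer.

p₁ = P(outcome | exposed) = 2600/3270 = 0.79511
p₀ = P(outcome | unexposed) = 1432/4635 = 0.30895
PN = (p₁ − p₀)/p₁ = (0.79511 − 0.30895) / 0.79511 ≈ 0.61143.
Attributable cases ≈ PN × (exposed cases) = 0.61143 × 2600 ≈ 1589.72.

about 1590 cases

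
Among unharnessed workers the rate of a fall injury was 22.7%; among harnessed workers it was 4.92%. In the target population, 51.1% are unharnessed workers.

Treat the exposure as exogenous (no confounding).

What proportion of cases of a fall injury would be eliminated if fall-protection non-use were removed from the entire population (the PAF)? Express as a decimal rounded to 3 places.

PAF ≈ 0.649

p₁ = 0.227, p₀ = 0.0492.
Overall risk P(Y=1) = π·p₁ + (1−π)·p₀ = 0.511×0.227 + 0.489×0.0492 = 0.14006.
Under exogeneity, PAF = [P(Y=1) − p₀] / P(Y=1).
PAF = (0.14006 − 0.0492) / 0.14006 ≈ 0.6487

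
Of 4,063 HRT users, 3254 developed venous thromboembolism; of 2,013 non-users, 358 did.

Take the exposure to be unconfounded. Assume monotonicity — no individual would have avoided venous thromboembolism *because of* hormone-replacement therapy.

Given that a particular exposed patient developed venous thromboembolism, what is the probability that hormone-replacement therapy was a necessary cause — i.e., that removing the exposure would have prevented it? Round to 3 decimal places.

p₁ = P(outcome | exposed) = 3254/4063 = 0.80089
p₀ = P(outcome | unexposed) = 358/2013 = 0.17784
Under exogeneity and monotonicity, PN = (p₁ − p₀) / p₁.
PN = (0.80089 − 0.17784) / 0.80089 = 0.62304 / 0.80089 ≈ 0.7779

PN ≈ 0.778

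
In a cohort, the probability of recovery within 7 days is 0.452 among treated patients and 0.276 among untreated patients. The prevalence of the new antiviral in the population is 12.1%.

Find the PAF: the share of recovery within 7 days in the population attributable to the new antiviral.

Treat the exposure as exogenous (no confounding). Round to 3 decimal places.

Let p₁ = 0.452, p₀ = 0.276.
Overall risk P(Y=1) = π·p₁ + (1−π)·p₀ = 0.121×0.452 + 0.879×0.276 = 0.2973.
Under exogeneity, PAF = [P(Y=1) − p₀] / P(Y=1).
PAF = (0.2973 − 0.276) / 0.2973 ≈ 0.0716

PAF ≈ 0.072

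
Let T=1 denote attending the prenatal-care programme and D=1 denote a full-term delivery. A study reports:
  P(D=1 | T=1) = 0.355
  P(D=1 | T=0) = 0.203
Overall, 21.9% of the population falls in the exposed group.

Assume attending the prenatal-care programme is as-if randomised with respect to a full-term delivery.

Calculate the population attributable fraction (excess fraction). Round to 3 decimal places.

Let p₁ = 0.355, p₀ = 0.203.
Overall risk P(Y=1) = π·p₁ + (1−π)·p₀ = 0.219×0.355 + 0.781×0.203 = 0.23629.
Under exogeneity, PAF = [P(Y=1) − p₀] / P(Y=1).
PAF = (0.23629 − 0.203) / 0.23629 ≈ 0.1409

PAF ≈ 0.141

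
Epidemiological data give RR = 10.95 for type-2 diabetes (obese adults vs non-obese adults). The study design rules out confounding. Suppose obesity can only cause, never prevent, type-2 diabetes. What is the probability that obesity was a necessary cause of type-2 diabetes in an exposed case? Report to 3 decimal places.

PN ≈ 0.909

Under exogeneity and monotonicity, PN = (RR − 1) / RR = 1 − 1/RR.
PN = (10.95 − 1) / 10.95 = 9.95 / 10.95 ≈ 0.9087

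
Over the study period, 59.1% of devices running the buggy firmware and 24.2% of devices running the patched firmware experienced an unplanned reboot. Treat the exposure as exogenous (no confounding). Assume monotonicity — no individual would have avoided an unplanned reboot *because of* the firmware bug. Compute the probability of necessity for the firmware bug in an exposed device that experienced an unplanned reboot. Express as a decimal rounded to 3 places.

PN ≈ 0.591

p₁ = 0.591, p₀ = 0.242.
Under exogeneity and monotonicity, PN = (p₁ − p₀) / p₁.
PN = (0.591 − 0.242) / 0.591 = 0.349 / 0.591 ≈ 0.5905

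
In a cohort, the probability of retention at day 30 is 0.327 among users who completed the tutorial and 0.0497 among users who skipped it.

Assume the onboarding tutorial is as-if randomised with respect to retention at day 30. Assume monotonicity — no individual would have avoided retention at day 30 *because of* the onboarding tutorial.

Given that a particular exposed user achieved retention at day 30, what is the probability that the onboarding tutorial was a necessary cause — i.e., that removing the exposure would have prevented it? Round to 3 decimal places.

PN ≈ 0.848

Let p₁ = 0.327, p₀ = 0.0497.
Under exogeneity and monotonicity, PN = (p₁ − p₀) / p₁.
PN = (0.327 − 0.0497) / 0.327 = 0.2773 / 0.327 ≈ 0.8480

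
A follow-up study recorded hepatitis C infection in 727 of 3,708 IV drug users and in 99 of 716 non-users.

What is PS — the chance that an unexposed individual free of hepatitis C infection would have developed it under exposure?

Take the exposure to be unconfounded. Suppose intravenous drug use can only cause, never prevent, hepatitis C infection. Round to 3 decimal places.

p₁ = P(outcome | exposed) = 727/3708 = 0.19606
p₀ = P(outcome | unexposed) = 99/716 = 0.13827
Under exogeneity and monotonicity, PS = (p₁ − p₀) / (1 − p₀).
PS = (0.19606 − 0.13827) / (1 − 0.13827) = 0.057794 / 0.86173 ≈ 0.0671

PS ≈ 0.067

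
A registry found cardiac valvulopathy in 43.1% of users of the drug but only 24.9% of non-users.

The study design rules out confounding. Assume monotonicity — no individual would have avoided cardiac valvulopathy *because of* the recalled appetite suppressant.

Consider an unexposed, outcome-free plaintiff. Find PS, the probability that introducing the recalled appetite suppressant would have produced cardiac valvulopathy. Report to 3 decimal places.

p₁ = 0.431, p₀ = 0.249.
Under exogeneity and monotonicity, PS = (p₁ − p₀) / (1 − p₀).
PS = (0.431 − 0.249) / (1 − 0.249) = 0.182 / 0.751 ≈ 0.2423

PS ≈ 0.242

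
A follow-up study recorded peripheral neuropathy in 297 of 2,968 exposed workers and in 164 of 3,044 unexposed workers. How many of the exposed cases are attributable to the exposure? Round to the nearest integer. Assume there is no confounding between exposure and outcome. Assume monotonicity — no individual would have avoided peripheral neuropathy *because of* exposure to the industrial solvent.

about 137 cases

p₁ = P(outcome | exposed) = 297/2968 = 0.10007
p₀ = P(outcome | unexposed) = 164/3044 = 0.053876
PN = (p₁ − p₀)/p₁ = (0.10007 − 0.053876) / 0.10007 ≈ 0.46160.
Attributable cases ≈ PN × (exposed cases) = 0.46160 × 297 ≈ 137.09.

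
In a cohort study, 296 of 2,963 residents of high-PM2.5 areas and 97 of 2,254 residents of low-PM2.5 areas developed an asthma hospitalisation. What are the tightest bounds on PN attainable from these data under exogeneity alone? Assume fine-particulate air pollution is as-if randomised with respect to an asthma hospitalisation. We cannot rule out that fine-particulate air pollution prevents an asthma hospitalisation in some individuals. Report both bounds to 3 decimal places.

p₁ = P(outcome | exposed) = 296/2963 = 0.099899
p₀ = P(outcome | unexposed) = 97/2254 = 0.043035
Under exogeneity alone the bounds on PN are max{0,(p₁−p₀)/p₁} ≤ PN ≤ min{1,(1−p₀)/p₁}.
  lower = (p₁ − p₀)/p₁ = 0.056864 / 0.099899 ≈ 0.5692
  upper = min{1, (1 − p₀)/p₁} = 0.95697 / 0.099899 ≈ 9.5794 → capped at 1

0.569 ≤ PN ≤ 1.000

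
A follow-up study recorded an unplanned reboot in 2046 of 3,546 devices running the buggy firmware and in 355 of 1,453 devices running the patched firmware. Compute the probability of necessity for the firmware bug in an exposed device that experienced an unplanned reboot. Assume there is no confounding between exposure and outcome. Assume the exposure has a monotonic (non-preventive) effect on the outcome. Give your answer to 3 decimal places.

PN ≈ 0.577

p₁ = P(outcome | exposed) = 2046/3546 = 0.57699
p₀ = P(outcome | unexposed) = 355/1453 = 0.24432
Under exogeneity and monotonicity, PN = (p₁ − p₀) / p₁.
PN = (0.57699 − 0.24432) / 0.57699 = 0.33267 / 0.57699 ≈ 0.5766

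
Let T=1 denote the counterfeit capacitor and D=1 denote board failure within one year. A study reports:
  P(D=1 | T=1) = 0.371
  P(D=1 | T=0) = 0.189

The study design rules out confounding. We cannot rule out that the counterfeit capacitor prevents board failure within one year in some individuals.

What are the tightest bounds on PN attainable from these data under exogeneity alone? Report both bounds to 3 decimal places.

0.491 ≤ PN ≤ 1.000

Let p₁ = 0.371, p₀ = 0.189.
Under exogeneity alone the bounds on PN are max{0,(p₁−p₀)/p₁} ≤ PN ≤ min{1,(1−p₀)/p₁}.
  lower = (p₁ − p₀)/p₁ = 0.182 / 0.371 ≈ 0.4906
  upper = min{1, (1 − p₀)/p₁} = 0.811 / 0.371 ≈ 2.1860 → capped at 1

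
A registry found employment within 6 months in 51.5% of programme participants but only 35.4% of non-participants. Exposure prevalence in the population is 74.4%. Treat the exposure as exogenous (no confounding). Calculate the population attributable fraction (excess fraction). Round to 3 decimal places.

PAF ≈ 0.253

p₁ = 0.515, p₀ = 0.354.
Overall risk P(Y=1) = π·p₁ + (1−π)·p₀ = 0.744×0.515 + 0.256×0.354 = 0.47378.
Under exogeneity, PAF = [P(Y=1) − p₀] / P(Y=1).
PAF = (0.47378 − 0.354) / 0.47378 ≈ 0.2528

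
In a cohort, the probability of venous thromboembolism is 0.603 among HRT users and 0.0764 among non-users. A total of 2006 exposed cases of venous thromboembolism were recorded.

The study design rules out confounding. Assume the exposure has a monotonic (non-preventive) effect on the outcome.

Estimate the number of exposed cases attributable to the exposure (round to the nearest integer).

about 1752 cases

Let p₁ = 0.603, p₀ = 0.0764.
PN = (p₁ − p₀)/p₁ = (0.603 − 0.0764) / 0.603 ≈ 0.87330.
Attributable cases ≈ PN × (exposed cases) = 0.87330 × 2006 ≈ 1751.84.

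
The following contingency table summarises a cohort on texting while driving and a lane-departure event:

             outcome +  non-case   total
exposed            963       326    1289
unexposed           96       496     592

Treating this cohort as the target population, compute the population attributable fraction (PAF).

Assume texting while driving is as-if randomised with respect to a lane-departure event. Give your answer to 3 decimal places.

PAF ≈ 0.712

p₁ = P(outcome | exposed) = 963/1289 = 0.74709
p₀ = P(outcome | unexposed) = 96/592 = 0.16216
Exposure prevalence π = 1289/1881 = 0.68527; overall risk P(Y=1) = 0.563.
Under exogeneity, PAF = [P(Y=1) − p₀]/P(Y=1).
PAF = (0.563 − 0.16216) / 0.563 ≈ 0.7120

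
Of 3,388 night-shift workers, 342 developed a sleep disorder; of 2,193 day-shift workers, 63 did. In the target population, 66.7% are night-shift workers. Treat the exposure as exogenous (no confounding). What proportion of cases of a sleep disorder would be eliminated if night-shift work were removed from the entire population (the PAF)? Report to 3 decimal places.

PAF ≈ 0.626

p₁ = P(outcome | exposed) = 342/3388 = 0.10094
p₀ = P(outcome | unexposed) = 63/2193 = 0.028728
Overall risk P(Y=1) = π·p₁ + (1−π)·p₀ = 0.667×0.10094 + 0.333×0.028728 = 0.076896.
Under exogeneity, PAF = [P(Y=1) − p₀] / P(Y=1).
PAF = (0.076896 − 0.028728) / 0.076896 ≈ 0.6264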